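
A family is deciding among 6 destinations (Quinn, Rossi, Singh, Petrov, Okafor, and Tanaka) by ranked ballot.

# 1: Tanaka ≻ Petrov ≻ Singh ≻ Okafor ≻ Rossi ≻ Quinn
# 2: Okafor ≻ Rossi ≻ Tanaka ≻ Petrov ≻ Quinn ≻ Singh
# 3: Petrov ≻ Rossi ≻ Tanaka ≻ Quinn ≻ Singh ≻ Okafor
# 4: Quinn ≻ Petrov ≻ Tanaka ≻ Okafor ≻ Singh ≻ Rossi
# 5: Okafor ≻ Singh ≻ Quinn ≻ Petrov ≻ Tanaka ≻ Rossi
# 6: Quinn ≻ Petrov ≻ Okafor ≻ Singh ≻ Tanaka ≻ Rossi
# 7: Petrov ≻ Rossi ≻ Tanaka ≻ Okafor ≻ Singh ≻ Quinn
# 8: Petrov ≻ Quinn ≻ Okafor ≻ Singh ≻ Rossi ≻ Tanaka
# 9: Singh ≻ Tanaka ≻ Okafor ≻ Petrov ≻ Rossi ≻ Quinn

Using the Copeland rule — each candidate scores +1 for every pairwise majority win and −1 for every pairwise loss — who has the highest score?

Petrov

Pairwise results:
  Quinn vs Rossi: Rossi wins 5–4.
  Quinn vs Singh: Quinn wins 5–4.
  Quinn vs Petrov: Petrov wins 6–3.
  Quinn vs Okafor: Okafor wins 5–4.
  Quinn vs Tanaka: Tanaka wins 5–4.
  Rossi vs Singh: Singh wins 6–3.
  Rossi vs Petrov: Petrov wins 8–1.
  Rossi vs Okafor: Okafor wins 7–2.
  Rossi vs Tanaka: Tanaka wins 5–4.
  Singh vs Petrov: Petrov wins 7–2.
  Singh vs Okafor: Okafor wins 6–3.
  Singh vs Tanaka: Tanaka wins 5–4.
  Petrov vs Okafor: Petrov wins 6–3.
  Petrov vs Tanaka: Petrov wins 6–3.
  Okafor vs Tanaka: Tanaka wins 5–4.
Copeland scores (wins − losses):
  Quinn: 1 − 4 = -3
  Rossi: 1 − 4 = -3
  Singh: 1 − 4 = -3
  Petrov: 5 − 0 = 5
  Okafor: 3 − 2 = 1
  Tanaka: 4 − 1 = 3
Petrov has the best Copeland score.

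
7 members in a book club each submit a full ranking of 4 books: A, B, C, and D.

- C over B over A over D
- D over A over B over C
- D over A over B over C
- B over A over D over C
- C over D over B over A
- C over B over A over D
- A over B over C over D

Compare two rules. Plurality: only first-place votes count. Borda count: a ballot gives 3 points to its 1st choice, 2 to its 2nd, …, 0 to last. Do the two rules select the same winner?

No

Plurality first-place counts: A 1, B 1, C 3, D 2 → C.
Borda totals: A 11, B 12, C 10, D 9 → B.
The two rules disagree: plurality picks C, Borda picks B.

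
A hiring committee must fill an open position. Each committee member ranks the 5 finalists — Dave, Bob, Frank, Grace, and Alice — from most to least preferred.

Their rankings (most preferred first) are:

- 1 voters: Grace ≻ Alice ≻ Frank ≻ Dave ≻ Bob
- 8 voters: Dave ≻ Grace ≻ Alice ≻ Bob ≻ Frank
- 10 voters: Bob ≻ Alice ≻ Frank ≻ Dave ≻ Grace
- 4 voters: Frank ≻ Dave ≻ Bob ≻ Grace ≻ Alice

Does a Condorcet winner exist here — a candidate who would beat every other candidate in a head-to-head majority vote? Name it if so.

None — there is no Condorcet winner

Head-to-head results (23 voters total):
Dave vs Bob: Dave wins 13–10.
Dave vs Frank: Frank wins 15–8.
Dave vs Grace: Dave wins 22–1.
Dave vs Alice: Dave wins 12–11.
Bob vs Frank: Bob wins 18–5.
Bob vs Grace: Bob wins 14–9.
Bob vs Alice: Bob wins 14–9.
Frank vs Grace: Frank wins 14–9.
Frank vs Alice: Alice wins 19–4.
Grace vs Alice: Grace wins 13–10.
No candidate beats all others: Dave beats Bob beats Frank beats Dave, a majority cycle.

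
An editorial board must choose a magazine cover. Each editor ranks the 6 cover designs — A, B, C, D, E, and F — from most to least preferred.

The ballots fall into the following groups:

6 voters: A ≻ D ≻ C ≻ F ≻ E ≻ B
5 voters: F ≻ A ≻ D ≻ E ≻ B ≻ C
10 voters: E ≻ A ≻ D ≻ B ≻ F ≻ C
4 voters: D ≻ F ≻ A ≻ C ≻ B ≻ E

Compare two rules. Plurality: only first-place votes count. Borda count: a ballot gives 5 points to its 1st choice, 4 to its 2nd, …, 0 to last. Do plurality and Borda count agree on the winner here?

No

Plurality first-place counts: A 6, B 0, C 0, D 4, E 10, F 5 → E.
Borda totals: A 102, B 29, C 26, D 89, E 66, F 63 → A.
The two rules disagree: plurality picks E, Borda picks A.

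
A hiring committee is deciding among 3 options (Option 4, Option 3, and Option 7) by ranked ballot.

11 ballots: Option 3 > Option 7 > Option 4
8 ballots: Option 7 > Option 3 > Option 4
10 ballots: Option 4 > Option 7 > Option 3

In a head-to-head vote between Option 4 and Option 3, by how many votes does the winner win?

9

Ballots ranking Option 4 above Option 3: 10.
Ballots ranking Option 3 above Option 4: 11+8 = 19.
Option 3 wins 19–10, a margin of 9.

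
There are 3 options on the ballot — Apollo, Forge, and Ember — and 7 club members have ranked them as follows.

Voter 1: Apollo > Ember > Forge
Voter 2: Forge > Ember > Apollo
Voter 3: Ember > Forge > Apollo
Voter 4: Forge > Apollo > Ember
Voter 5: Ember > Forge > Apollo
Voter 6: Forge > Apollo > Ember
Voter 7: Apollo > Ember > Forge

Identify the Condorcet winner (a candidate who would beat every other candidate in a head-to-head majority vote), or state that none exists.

Head-to-head results (7 voters total):
Apollo vs Forge: Forge wins 5–2.
Apollo vs Ember: Apollo wins 4–3.
Forge vs Ember: Ember wins 4–3.
No candidate beats all others: Apollo beats Ember beats Forge beats Apollo, a majority cycle.

None — there is no Condorcet winner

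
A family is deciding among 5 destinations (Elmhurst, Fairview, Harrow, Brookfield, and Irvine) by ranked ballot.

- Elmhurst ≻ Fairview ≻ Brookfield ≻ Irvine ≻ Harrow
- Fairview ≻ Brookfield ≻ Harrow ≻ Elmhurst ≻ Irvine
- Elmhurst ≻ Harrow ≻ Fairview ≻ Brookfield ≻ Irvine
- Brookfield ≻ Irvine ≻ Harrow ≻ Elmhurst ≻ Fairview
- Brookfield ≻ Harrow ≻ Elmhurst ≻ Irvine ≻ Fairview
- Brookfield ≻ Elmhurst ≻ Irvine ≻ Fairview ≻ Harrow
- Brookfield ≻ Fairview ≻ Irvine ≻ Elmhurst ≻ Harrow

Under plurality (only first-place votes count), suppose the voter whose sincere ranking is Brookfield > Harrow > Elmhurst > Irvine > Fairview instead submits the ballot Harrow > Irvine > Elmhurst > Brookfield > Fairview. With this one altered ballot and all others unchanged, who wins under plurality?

First-place totals with the altered ballot: Elmhurst 2, Fairview 1, Harrow 1, Brookfield 3, Irvine 0.
The winner is unchanged: still Brookfield.

Brookfield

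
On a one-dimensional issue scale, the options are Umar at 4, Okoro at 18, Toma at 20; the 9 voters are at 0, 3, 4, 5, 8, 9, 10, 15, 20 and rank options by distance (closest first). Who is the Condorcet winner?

With single-peaked preferences on a line, the Condorcet winner is the candidate closest to the median voter.
The median voter (position 8) is closest to Umar at 4.
Check: Umar vs Toma — voters closer to Umar: 7 of 9.

Umar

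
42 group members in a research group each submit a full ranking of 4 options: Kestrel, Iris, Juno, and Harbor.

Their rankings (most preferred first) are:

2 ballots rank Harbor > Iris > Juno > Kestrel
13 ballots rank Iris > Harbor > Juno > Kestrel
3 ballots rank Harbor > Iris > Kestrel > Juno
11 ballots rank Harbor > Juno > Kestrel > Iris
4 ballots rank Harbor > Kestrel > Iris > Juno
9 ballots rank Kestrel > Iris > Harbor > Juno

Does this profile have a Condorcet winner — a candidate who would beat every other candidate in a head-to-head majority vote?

Head-to-head results (42 voters total):
Kestrel vs Iris: Kestrel wins 24–18.
Kestrel vs Juno: Juno wins 26–16.
Kestrel vs Harbor: Harbor wins 33–9.
Iris vs Juno: Iris wins 31–11.
Iris vs Harbor: Iris wins 22–20.
Juno vs Harbor: Harbor wins 42–0.
No candidate beats all others: Kestrel beats Iris beats Juno beats Kestrel, a majority cycle.

No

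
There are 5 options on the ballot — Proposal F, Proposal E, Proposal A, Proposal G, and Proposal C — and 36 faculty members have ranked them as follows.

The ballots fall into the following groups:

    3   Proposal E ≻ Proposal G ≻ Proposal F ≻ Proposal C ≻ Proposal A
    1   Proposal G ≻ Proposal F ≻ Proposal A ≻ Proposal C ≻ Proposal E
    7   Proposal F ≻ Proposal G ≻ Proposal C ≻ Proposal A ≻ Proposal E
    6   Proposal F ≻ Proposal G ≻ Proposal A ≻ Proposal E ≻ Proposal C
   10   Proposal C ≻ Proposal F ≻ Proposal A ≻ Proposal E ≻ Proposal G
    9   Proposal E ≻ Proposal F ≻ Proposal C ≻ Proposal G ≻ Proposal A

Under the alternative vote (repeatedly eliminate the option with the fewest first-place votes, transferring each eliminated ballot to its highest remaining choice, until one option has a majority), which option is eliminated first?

Proposal A

Round 1: Proposal F 13, Proposal E 12, Proposal C 10, Proposal G 1, Proposal A 0. Proposal A has the fewest and is eliminated.
Round 2: Proposal F 13, Proposal E 12, Proposal C 10, Proposal G 1. Proposal G has the fewest and is eliminated.
Round 3: Proposal F 14, Proposal E 12, Proposal C 10. Proposal C has the fewest and is eliminated.
Round 4: Proposal F 24, Proposal E 12. Proposal F has a majority.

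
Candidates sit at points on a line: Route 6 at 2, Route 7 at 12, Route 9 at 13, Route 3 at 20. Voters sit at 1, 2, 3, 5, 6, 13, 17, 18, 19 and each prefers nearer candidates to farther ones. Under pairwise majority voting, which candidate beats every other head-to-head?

Route 6

With single-peaked preferences on a line, the Condorcet winner is the candidate closest to the median voter.
The median voter (position 6) is closest to Route 6 at 2.
Check: Route 6 vs Route 9 — voters closer to Route 6: 5 of 9.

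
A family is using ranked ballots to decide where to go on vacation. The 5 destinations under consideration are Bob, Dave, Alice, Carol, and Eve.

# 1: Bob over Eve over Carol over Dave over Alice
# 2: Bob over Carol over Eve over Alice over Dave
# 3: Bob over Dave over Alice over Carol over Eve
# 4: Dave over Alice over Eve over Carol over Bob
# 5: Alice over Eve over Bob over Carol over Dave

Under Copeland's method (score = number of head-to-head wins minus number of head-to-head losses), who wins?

Bob

Pairwise results:
  Bob vs Dave: Bob wins 4–1.
  Bob vs Alice: Bob wins 3–2.
  Bob vs Carol: Bob wins 4–1.
  Bob vs Eve: Bob wins 3–2.
  Dave vs Alice: Dave wins 3–2.
  Dave vs Carol: Carol wins 3–2.
  Dave vs Eve: Eve wins 3–2.
  Alice vs Carol: Alice wins 3–2.
  Alice vs Eve: Alice wins 3–2.
  Carol vs Eve: Eve wins 3–2.
Copeland scores (wins − losses):
  Bob: 4 − 0 = 4
  Dave: 1 − 3 = -2
  Alice: 2 − 2 = 0
  Carol: 1 − 3 = -2
  Eve: 2 − 2 = 0
Bob has the best Copeland score.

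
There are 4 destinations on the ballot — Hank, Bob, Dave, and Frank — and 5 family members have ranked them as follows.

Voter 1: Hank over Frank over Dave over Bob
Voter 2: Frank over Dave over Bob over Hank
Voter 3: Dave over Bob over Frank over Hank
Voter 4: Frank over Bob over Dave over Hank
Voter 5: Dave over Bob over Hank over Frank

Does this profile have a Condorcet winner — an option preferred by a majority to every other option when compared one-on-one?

Yes

Head-to-head results (5 voters total):
Hank vs Bob: Bob wins 4–1.
Hank vs Dave: Dave wins 4–1.
Hank vs Frank: Frank wins 3–2.
Bob vs Dave: Dave wins 4–1.
Bob vs Frank: Frank wins 3–2.
Dave vs Frank: Frank wins 3–2.
Frank beats each rival — Hank (3–2), Bob (3–2), Dave (3–2) — so Frank is the Condorcet winner.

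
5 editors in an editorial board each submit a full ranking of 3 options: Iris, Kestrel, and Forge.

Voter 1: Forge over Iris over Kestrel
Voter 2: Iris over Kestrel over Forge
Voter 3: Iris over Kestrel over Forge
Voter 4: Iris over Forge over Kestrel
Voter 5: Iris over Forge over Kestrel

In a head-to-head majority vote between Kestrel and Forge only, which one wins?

Ballots ranking Kestrel above Forge: 2.
Ballots ranking Forge above Kestrel: 3.
Forge wins the head-to-head, 3–2.

Forge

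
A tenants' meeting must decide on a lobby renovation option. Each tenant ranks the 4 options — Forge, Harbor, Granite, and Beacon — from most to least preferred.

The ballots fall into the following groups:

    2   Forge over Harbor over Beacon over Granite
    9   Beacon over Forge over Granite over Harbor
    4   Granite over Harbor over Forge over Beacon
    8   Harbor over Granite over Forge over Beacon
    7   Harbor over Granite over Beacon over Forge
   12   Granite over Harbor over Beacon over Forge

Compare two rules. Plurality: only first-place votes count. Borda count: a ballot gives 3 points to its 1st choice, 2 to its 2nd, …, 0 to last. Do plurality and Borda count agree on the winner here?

Yes

Plurality first-place counts: Forge 2, Harbor 15, Granite 16, Beacon 9 → Granite.
Borda totals: Forge 36, Harbor 81, Granite 87, Beacon 48 → Granite.
The two rules agree on Granite.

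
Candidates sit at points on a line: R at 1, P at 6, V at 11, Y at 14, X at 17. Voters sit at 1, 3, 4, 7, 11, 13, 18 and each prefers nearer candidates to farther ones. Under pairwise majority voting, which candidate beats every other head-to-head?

P

With single-peaked preferences on a line, the Condorcet winner is the candidate closest to the median voter.
The median voter (position 7) is closest to P at 6.
Check: P vs Y — voters closer to P: 4 of 7.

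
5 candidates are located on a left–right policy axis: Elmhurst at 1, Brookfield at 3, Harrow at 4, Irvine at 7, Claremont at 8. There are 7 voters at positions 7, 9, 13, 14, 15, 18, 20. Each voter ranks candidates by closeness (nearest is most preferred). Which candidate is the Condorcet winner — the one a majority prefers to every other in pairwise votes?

With single-peaked preferences on a line, the Condorcet winner is the candidate closest to the median voter.
The median voter (position 14) is closest to Claremont at 8.
Check: Claremont vs Elmhurst — voters closer to Claremont: 7 of 7.

Claremont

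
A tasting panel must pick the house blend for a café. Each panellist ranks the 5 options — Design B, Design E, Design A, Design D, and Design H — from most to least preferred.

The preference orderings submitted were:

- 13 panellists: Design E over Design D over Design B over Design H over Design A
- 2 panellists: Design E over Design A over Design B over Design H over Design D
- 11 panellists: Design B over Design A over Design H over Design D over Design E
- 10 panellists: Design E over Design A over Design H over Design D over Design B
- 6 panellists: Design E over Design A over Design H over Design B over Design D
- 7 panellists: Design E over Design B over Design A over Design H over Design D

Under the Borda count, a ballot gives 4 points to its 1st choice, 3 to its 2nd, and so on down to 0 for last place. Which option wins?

Borda scores:
  Design B: 13·2 + 2·2 + 11·4 + 10·0 + 6·1 + 7·3 = 101
  Design E: 13·4 + 2·4 + 11·0 + 10·4 + 6·4 + 7·4 = 152
  Design A: 13·0 + 2·3 + 11·3 + 10·3 + 6·3 + 7·2 = 101
  Design D: 13·3 + 2·0 + 11·1 + 10·1 + 6·0 + 7·0 = 60
  Design H: 13·1 + 2·1 + 11·2 + 10·2 + 6·2 + 7·1 = 76
Design E has the highest total.

Design E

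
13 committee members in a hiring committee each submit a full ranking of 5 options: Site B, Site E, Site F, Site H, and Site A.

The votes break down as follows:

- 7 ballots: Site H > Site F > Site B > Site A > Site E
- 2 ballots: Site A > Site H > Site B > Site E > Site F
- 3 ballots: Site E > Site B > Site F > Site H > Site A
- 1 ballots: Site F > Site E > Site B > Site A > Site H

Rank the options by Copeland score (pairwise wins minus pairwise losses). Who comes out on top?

Site H

Pairwise results:
  Site B vs Site E: Site B wins 9–4.
  Site B vs Site F: Site F wins 8–5.
  Site B vs Site H: Site H wins 9–4.
  Site B vs Site A: Site B wins 11–2.
  Site E vs Site F: Site F wins 8–5.
  Site E vs Site H: Site H wins 9–4.
  Site E vs Site A: Site A wins 9–4.
  Site F vs Site H: Site H wins 9–4.
  Site F vs Site A: Site F wins 11–2.
  Site H vs Site A: Site H wins 10–3.
Copeland scores (wins − losses):
  Site B: 2 − 2 = 0
  Site E: 0 − 4 = -4
  Site F: 3 − 1 = 2
  Site H: 4 − 0 = 4
  Site A: 1 − 3 = -2
Site H has the best Copeland score.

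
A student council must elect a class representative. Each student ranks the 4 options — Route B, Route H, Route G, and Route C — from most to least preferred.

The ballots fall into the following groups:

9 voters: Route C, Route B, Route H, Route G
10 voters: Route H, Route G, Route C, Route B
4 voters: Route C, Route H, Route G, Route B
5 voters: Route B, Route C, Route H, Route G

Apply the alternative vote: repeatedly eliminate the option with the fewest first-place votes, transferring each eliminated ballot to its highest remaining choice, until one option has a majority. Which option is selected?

Round 1: Route C 13, Route H 10, Route B 5, Route G 0. Route G has the fewest and is eliminated.
Round 2: Route C 13, Route H 10, Route B 5. Route B has the fewest and is eliminated.
Round 3: Route C 18, Route H 10. Route C has a majority.

Route C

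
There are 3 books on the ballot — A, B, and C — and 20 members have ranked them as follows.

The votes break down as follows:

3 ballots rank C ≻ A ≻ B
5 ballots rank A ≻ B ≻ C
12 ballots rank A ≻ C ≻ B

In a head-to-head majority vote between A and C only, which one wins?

Ballots ranking A above C: 5+12 = 17.
Ballots ranking C above A: 3.
A wins the head-to-head, 17–3.

A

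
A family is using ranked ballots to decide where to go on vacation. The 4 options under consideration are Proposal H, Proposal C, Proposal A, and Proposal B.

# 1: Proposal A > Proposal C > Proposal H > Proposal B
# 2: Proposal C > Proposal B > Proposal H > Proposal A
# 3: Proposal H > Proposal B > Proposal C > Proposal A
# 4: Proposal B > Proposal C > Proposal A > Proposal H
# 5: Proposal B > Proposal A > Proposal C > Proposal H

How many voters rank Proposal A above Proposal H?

3

Ballots ranking Proposal A above Proposal H: 3.
Ballots ranking Proposal H above Proposal A: 2.
So 3 of 5 voters prefer Proposal A to Proposal H.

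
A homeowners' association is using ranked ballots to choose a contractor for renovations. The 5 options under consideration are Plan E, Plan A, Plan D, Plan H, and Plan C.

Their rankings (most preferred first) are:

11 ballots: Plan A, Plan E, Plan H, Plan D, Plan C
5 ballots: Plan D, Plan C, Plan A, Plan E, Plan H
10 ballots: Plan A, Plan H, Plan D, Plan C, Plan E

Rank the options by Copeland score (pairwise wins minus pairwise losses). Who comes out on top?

Plan A

Pairwise results:
  Plan E vs Plan A: Plan A wins 26–0.
  Plan E vs Plan D: Plan D wins 15–11.
  Plan E vs Plan H: Plan E wins 16–10.
  Plan E vs Plan C: Plan C wins 15–11.
  Plan A vs Plan D: Plan A wins 21–5.
  Plan A vs Plan H: Plan A wins 26–0.
  Plan A vs Plan C: Plan A wins 21–5.
  Plan D vs Plan H: Plan H wins 21–5.
  Plan D vs Plan C: Plan D wins 26–0.
  Plan H vs Plan C: Plan H wins 21–5.
Copeland scores (wins − losses):
  Plan E: 1 − 3 = -2
  Plan A: 4 − 0 = 4
  Plan D: 2 − 2 = 0
  Plan H: 2 − 2 = 0
  Plan C: 1 − 3 = -2
Plan A has the best Copeland score.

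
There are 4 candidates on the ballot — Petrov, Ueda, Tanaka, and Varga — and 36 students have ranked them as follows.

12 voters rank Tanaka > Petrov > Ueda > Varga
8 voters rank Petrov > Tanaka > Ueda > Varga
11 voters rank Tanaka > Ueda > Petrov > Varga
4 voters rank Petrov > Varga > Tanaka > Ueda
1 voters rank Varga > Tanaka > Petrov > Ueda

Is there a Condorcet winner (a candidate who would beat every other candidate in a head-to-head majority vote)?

Head-to-head results (36 voters total):
Petrov vs Ueda: Petrov wins 25–11.
Petrov vs Tanaka: Tanaka wins 24–12.
Petrov vs Varga: Petrov wins 35–1.
Ueda vs Tanaka: Tanaka wins 36–0.
Ueda vs Varga: Ueda wins 31–5.
Tanaka vs Varga: Tanaka wins 31–5.
Tanaka beats each rival — Petrov (24–12), Ueda (36–0), Varga (31–5) — so Tanaka is the Condorcet winner.

Yes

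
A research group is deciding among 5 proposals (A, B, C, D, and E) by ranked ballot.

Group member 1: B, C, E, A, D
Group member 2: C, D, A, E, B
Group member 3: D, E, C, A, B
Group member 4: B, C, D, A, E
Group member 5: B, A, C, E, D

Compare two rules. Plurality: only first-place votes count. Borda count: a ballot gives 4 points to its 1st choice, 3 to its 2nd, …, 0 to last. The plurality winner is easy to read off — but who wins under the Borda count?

Plurality first-place counts: A 0, B 3, C 1, D 1, E 0 → B.
Borda totals: A 8, B 12, C 14, D 9, E 7 → C.

C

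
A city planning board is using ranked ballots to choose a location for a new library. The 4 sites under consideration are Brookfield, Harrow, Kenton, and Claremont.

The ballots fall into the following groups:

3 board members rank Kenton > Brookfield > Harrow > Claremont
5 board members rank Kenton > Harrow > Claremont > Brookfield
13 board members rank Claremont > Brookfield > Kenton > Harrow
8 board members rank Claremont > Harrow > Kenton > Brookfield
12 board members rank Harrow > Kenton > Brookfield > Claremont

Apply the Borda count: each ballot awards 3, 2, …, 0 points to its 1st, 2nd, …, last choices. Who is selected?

Borda scores:
  Brookfield: 3·2 + 5·0 + 13·2 + 8·0 + 12·1 = 44
  Harrow: 3·1 + 5·2 + 13·0 + 8·2 + 12·3 = 65
  Kenton: 3·3 + 5·3 + 13·1 + 8·1 + 12·2 = 69
  Claremont: 3·0 + 5·1 + 13·3 + 8·3 + 12·0 = 68
Kenton has the highest total.

Kenton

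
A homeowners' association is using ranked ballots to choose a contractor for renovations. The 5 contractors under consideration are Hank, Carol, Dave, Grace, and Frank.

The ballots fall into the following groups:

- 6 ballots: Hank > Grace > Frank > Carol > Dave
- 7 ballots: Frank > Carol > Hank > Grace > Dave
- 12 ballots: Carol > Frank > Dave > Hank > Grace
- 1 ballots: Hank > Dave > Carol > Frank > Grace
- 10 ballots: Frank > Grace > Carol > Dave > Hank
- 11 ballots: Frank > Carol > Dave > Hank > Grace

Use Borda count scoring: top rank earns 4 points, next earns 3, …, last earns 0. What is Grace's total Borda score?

55

Borda scores:
  Hank: 6·4 + 7·2 + 12·1 + 4 + 10·0 + 11·1 = 65
  Carol: 6·1 + 7·3 + 12·4 + 2 + 10·2 + 11·3 = 130
  Dave: 6·0 + 7·0 + 12·2 + 3 + 10·1 + 11·2 = 59
  Grace: 6·3 + 7·1 + 12·0 + 0 + 10·3 + 11·0 = 55
  Frank: 6·2 + 7·4 + 12·3 + 1 + 10·4 + 11·4 = 161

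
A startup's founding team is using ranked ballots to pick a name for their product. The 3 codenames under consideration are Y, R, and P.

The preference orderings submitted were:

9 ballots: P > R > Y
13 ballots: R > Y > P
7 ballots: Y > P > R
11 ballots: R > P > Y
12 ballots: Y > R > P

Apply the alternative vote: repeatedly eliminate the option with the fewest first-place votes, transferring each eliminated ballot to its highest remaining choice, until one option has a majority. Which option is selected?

Round 1: R 24, Y 19, P 9. P has the fewest and is eliminated.
Round 2: R 33, Y 19. R has a majority.

R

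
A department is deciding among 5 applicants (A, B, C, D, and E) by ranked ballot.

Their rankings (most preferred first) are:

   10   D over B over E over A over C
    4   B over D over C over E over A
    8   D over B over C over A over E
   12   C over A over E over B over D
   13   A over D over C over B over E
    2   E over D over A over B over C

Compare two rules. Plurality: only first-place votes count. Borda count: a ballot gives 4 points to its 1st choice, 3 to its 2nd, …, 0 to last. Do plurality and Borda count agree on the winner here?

Yes

Plurality first-place counts: A 13, B 4, C 12, D 18, E 2 → D.
Borda totals: A 110, B 97, C 98, D 129, E 56 → D.
The two rules agree on D.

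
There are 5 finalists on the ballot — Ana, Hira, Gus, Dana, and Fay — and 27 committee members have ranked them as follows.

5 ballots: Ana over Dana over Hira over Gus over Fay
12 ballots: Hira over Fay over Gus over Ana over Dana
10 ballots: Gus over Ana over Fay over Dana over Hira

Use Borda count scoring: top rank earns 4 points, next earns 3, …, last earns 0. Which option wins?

Gus

Borda scores:
  Ana: 5·4 + 12·1 + 10·3 = 62
  Hira: 5·2 + 12·4 + 10·0 = 58
  Gus: 5·1 + 12·2 + 10·4 = 69
  Dana: 5·3 + 12·0 + 10·1 = 25
  Fay: 5·0 + 12·3 + 10·2 = 56
Gus has the highest total.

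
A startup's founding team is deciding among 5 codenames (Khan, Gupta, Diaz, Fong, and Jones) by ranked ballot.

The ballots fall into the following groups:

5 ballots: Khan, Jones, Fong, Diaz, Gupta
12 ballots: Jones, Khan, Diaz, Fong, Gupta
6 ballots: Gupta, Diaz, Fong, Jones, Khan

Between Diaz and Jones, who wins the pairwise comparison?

Ballots ranking Diaz above Jones: 6.
Ballots ranking Jones above Diaz: 5+12 = 17.
Jones wins the head-to-head, 17–6.

Jones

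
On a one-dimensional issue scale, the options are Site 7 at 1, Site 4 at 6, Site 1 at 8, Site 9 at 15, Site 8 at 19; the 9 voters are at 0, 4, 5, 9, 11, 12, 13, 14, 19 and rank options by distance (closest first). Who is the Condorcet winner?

Site 1

With single-peaked preferences on a line, the Condorcet winner is the candidate closest to the median voter.
The median voter (position 11) is closest to Site 1 at 8.
Check: Site 1 vs Site 9 — voters closer to Site 1: 5 of 9.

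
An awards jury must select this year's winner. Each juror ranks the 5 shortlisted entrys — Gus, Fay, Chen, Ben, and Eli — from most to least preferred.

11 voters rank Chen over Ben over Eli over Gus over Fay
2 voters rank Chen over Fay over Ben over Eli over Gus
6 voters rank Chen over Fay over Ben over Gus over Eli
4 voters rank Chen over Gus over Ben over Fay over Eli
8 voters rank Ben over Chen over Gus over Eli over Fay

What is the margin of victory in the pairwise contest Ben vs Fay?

Ballots ranking Ben above Fay: 11+4+8 = 23.
Ballots ranking Fay above Ben: 2+6 = 8.
Ben wins 23–8, a margin of 15.

15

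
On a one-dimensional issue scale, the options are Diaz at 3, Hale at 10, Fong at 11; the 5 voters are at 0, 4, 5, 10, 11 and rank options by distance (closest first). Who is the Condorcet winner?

With single-peaked preferences on a line, the Condorcet winner is the candidate closest to the median voter.
The median voter (position 5) is closest to Diaz at 3.
Check: Diaz vs Fong — voters closer to Diaz: 3 of 5.

Diaz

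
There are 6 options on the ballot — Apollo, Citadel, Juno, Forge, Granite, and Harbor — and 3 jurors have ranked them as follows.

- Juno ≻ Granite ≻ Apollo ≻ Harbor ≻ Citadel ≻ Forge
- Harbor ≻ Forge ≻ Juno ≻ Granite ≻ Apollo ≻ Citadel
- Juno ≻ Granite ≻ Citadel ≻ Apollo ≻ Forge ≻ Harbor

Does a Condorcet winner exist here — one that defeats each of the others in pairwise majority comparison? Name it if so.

Head-to-head results (3 voters total):
Apollo vs Citadel: Apollo wins 2–1.
Apollo vs Juno: Juno wins 3–0.
Apollo vs Forge: Apollo wins 2–1.
Apollo vs Granite: Granite wins 3–0.
Apollo vs Harbor: Apollo wins 2–1.
Citadel vs Juno: Juno wins 3–0.
Citadel vs Forge: Citadel wins 2–1.
Citadel vs Granite: Granite wins 3–0.
Citadel vs Harbor: Harbor wins 2–1.
Juno vs Forge: Juno wins 2–1.
Juno vs Granite: Juno wins 3–0.
Juno vs Harbor: Juno wins 2–1.
Forge vs Granite: Granite wins 2–1.
Forge vs Harbor: Harbor wins 2–1.
Granite vs Harbor: Granite wins 2–1.
Juno beats each rival — Apollo (3–0), Citadel (3–0), Forge (2–1), Granite (3–0), Harbor (2–1) — so Juno is the Condorcet winner.

Juno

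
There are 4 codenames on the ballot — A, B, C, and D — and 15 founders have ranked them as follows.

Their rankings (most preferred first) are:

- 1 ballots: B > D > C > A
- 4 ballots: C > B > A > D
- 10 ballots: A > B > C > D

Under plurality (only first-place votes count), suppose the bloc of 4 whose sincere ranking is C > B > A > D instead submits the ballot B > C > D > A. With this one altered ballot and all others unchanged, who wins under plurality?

First-place totals with the altered ballot: A 10, B 5, C 0, D 0.
The winner is unchanged: still A.

A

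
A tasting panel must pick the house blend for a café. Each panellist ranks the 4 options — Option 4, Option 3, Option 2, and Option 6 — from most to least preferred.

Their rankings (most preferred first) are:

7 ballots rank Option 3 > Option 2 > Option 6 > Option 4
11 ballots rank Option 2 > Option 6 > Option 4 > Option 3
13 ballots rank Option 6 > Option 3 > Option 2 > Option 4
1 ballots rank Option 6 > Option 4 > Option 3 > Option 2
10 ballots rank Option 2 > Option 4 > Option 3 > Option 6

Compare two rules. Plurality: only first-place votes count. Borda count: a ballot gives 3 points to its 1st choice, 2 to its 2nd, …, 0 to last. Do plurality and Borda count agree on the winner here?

Yes

Plurality first-place counts: Option 4 0, Option 3 7, Option 2 21, Option 6 14 → Option 2.
Borda totals: Option 4 33, Option 3 58, Option 2 90, Option 6 71 → Option 2.
The two rules agree on Option 2.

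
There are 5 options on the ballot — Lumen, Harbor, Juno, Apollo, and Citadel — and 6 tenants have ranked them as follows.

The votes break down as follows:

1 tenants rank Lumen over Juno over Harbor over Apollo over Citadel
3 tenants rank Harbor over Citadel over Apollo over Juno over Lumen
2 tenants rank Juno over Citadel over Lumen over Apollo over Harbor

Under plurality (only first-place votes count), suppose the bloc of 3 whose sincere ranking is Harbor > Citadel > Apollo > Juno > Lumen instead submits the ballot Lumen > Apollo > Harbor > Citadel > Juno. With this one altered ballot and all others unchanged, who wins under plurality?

First-place totals with the altered ballot: Lumen 4, Harbor 0, Juno 2, Apollo 0, Citadel 0.
The switch changes the winner from Harbor to Lumen.

Lumen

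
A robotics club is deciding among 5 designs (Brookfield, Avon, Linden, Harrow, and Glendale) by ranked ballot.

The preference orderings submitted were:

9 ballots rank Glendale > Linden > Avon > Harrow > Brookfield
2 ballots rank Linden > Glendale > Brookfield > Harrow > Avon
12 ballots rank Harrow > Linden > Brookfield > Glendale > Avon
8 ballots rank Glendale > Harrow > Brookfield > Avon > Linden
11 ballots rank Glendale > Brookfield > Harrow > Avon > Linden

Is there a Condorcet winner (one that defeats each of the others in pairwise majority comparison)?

Head-to-head results (42 voters total):
Brookfield vs Avon: Brookfield wins 33–9.
Brookfield vs Linden: Linden wins 23–19.
Brookfield vs Harrow: Harrow wins 29–13.
Brookfield vs Glendale: Glendale wins 30–12.
Avon vs Linden: Linden wins 23–19.
Avon vs Harrow: Harrow wins 33–9.
Avon vs Glendale: Glendale wins 42–0.
Linden vs Harrow: Harrow wins 31–11.
Linden vs Glendale: Glendale wins 28–14.
Harrow vs Glendale: Glendale wins 30–12.
Glendale beats each rival — Brookfield (30–12), Avon (42–0), Linden (28–14), Harrow (30–12) — so Glendale is the Condorcet winner.

Yes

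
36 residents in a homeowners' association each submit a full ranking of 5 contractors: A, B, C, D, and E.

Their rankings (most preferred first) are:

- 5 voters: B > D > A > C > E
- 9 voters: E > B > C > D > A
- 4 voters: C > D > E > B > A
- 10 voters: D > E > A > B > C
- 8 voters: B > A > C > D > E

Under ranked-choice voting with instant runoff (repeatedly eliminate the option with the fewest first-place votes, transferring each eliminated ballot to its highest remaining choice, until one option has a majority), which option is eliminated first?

Round 1: B 13, D 10, E 9, C 4, A 0. A has the fewest and is eliminated.
Round 2: B 13, D 10, E 9, C 4. C has the fewest and is eliminated.
Round 3: D 14, B 13, E 9. E has the fewest and is eliminated.
Round 4: B 22, D 14. B has a majority.

A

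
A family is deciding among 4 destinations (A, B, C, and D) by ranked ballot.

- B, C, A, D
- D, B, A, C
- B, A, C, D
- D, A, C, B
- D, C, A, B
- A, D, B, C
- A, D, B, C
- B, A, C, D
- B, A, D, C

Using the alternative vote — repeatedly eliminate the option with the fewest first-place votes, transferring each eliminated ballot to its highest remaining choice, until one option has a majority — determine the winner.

Round 1: B 4, D 3, A 2, C 0. C has the fewest and is eliminated.
Round 2: B 4, D 3, A 2. A has the fewest and is eliminated.
Round 3: D 5, B 4. D has a majority.

D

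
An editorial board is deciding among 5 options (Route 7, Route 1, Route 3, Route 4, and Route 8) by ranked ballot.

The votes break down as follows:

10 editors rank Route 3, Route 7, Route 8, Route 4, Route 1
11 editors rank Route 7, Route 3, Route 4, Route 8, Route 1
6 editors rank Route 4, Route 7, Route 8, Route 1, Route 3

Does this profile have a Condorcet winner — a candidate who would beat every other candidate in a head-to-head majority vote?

Yes

Head-to-head results (27 voters total):
Route 7 vs Route 1: Route 7 wins 27–0.
Route 7 vs Route 3: Route 7 wins 17–10.
Route 7 vs Route 4: Route 7 wins 21–6.
Route 7 vs Route 8: Route 7 wins 27–0.
Route 1 vs Route 3: Route 3 wins 21–6.
Route 1 vs Route 4: Route 4 wins 27–0.
Route 1 vs Route 8: Route 8 wins 27–0.
Route 3 vs Route 4: Route 3 wins 21–6.
Route 3 vs Route 8: Route 3 wins 21–6.
Route 4 vs Route 8: Route 4 wins 17–10.
Route 7 beats each rival — Route 1 (27–0), Route 3 (17–10), Route 4 (21–6), Route 8 (27–0) — so Route 7 is the Condorcet winner.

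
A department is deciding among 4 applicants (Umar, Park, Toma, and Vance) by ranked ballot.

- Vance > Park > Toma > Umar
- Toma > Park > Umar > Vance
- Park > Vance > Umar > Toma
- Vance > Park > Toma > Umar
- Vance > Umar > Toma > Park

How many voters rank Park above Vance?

2

Ballots ranking Park above Vance: 2.
Ballots ranking Vance above Park: 3.
So 2 of 5 voters prefer Park to Vance.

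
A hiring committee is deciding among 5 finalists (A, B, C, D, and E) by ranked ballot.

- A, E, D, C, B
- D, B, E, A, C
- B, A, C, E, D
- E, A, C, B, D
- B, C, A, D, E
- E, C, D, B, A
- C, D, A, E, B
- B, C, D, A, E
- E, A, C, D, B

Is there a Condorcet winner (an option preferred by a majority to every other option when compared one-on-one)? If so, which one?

There is no Condorcet winner

Head-to-head results (9 voters total):
A vs B: B wins 5–4.
A vs C: A wins 5–4.
A vs D: A wins 5–4.
A vs E: A wins 5–4.
B vs C: C wins 5–4.
B vs D: D wins 5–4.
B vs E: E wins 5–4.
C vs D: C wins 7–2.
C vs E: E wins 5–4.
D vs E: E wins 5–4.
No candidate beats all others: A beats C beats B beats A, a majority cycle.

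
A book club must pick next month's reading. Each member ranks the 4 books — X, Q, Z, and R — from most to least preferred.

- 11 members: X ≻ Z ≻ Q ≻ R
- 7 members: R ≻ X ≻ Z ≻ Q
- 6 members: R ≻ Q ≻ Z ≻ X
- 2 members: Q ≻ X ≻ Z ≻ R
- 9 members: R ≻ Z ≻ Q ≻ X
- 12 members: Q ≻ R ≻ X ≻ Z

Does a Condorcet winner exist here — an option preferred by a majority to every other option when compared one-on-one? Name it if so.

Head-to-head results (47 voters total):
X vs Q: Q wins 29–18.
X vs Z: X wins 32–15.
X vs R: R wins 34–13.
Q vs Z: Z wins 27–20.
Q vs R: Q wins 25–22.
Z vs R: R wins 34–13.
No candidate beats all others: X beats Z beats Q beats X, a majority cycle.

None — there is no Condorcet winner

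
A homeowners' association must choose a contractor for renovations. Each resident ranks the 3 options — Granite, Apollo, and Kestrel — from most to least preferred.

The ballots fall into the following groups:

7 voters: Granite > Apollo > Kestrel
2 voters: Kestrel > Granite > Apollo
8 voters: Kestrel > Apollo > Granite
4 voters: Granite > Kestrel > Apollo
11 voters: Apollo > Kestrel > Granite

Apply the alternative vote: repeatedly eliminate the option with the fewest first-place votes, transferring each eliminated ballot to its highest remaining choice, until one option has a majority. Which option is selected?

Apollo

Round 1: Granite 11, Apollo 11, Kestrel 10. Kestrel has the fewest and is eliminated.
Round 2: Apollo 19, Granite 13. Apollo has a majority.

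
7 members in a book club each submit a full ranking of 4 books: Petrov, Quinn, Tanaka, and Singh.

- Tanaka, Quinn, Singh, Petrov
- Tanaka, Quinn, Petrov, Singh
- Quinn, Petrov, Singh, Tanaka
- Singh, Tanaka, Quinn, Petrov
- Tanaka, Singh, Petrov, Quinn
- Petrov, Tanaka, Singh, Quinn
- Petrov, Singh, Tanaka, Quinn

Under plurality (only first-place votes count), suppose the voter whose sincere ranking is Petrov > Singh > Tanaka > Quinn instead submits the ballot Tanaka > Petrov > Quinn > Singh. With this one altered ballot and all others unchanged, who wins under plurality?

First-place totals with the altered ballot: Petrov 1, Quinn 1, Tanaka 4, Singh 1.
The winner is unchanged: still Tanaka.

Tanaka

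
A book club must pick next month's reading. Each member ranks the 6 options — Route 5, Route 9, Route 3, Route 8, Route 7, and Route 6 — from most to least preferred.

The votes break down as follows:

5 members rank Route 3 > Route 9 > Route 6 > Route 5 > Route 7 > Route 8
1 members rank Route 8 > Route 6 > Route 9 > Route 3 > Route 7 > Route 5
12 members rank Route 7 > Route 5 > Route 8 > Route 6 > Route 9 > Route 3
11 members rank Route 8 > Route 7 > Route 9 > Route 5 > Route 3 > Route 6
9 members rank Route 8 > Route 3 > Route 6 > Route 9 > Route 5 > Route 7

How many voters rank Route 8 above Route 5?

21

Ballots ranking Route 8 above Route 5: 1+11+9 = 21.
Ballots ranking Route 5 above Route 8: 5+12 = 17.
So 21 of 38 voters prefer Route 8 to Route 5.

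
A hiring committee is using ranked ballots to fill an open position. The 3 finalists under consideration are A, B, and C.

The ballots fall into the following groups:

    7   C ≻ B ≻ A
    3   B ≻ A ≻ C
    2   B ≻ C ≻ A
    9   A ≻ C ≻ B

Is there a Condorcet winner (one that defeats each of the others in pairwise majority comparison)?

No

Head-to-head results (21 voters total):
A vs B: B wins 12–9.
A vs C: A wins 12–9.
B vs C: C wins 16–5.
No candidate beats all others: A beats C beats B beats A, a majority cycle.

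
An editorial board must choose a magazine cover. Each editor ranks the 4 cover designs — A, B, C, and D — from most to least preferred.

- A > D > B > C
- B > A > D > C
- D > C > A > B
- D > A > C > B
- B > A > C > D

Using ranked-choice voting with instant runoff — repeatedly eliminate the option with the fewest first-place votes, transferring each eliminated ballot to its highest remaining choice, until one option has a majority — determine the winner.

D

Round 1: B 2, D 2, A 1, C 0. C has the fewest and is eliminated.
Round 2: B 2, D 2, A 1. A has the fewest and is eliminated.
Round 3: D 3, B 2. D has a majority.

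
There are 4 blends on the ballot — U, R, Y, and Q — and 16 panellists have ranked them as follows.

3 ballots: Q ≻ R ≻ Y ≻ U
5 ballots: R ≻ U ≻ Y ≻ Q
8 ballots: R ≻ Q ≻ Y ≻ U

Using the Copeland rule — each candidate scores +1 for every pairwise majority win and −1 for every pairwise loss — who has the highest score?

R

Pairwise results:
  U vs R: R wins 16–0.
  U vs Y: Y wins 11–5.
  U vs Q: Q wins 11–5.
  R vs Y: R wins 16–0.
  R vs Q: R wins 13–3.
  Y vs Q: Q wins 11–5.
Copeland scores (wins − losses):
  U: 0 − 3 = -3
  R: 3 − 0 = 3
  Y: 1 − 2 = -1
  Q: 2 − 1 = 1
R has the best Copeland score.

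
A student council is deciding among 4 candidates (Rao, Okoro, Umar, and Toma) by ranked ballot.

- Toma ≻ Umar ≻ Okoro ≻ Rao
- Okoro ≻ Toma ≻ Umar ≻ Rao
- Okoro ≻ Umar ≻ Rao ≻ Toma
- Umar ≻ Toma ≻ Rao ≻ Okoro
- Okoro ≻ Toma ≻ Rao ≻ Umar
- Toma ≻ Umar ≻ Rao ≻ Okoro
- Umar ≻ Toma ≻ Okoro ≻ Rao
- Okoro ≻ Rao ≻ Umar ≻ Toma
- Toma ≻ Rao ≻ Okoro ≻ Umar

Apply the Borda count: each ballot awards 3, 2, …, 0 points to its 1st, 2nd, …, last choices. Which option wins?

Borda scores:
  Rao: 0 + 0 + 1 + 1 + 1 + 1 + 0 + 2 + 2 = 8
  Okoro: 1 + 3 + 3 + 0 + 3 + 0 + 1 + 3 + 1 = 15
  Umar: 2 + 1 + 2 + 3 + 0 + 2 + 3 + 1 + 0 = 14
  Toma: 3 + 2 + 0 + 2 + 2 + 3 + 2 + 0 + 3 = 17
Toma has the highest total.

Toma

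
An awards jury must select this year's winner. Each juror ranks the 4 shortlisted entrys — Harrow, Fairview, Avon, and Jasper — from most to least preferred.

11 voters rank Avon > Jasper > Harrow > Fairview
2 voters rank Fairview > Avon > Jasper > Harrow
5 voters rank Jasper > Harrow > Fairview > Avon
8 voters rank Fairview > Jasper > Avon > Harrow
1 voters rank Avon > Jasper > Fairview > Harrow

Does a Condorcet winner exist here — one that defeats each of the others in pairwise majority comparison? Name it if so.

None — there is no Condorcet winner

Head-to-head results (27 voters total):
Harrow vs Fairview: Harrow wins 16–11.
Harrow vs Avon: Avon wins 22–5.
Harrow vs Jasper: Jasper wins 27–0.
Fairview vs Avon: Fairview wins 15–12.
Fairview vs Jasper: Jasper wins 17–10.
Avon vs Jasper: Avon wins 14–13.
No candidate beats all others: Harrow beats Fairview beats Avon beats Harrow, a majority cycle.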